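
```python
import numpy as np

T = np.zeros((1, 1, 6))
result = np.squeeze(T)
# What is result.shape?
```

(6,)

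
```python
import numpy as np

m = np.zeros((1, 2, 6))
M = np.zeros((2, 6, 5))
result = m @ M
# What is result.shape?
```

(2, 2, 5)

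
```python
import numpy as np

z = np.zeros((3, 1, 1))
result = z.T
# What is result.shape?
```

(1, 1, 3)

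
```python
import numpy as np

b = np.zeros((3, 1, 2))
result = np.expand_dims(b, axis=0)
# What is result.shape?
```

(1, 3, 1, 2)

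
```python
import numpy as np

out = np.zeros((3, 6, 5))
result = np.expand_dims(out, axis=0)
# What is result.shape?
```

(1, 3, 6, 5)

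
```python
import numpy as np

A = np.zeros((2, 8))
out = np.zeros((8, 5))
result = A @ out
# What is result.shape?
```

(2, 5)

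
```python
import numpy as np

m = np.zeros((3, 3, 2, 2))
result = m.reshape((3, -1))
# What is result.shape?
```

(3, 12)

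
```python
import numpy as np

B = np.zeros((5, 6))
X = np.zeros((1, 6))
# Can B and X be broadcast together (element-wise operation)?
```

Yes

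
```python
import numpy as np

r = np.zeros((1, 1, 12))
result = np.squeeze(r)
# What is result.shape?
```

(12,)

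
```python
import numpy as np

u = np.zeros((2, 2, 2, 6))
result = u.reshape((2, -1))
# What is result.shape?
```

(2, 24)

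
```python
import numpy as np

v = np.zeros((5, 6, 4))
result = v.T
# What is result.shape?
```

(4, 6, 5)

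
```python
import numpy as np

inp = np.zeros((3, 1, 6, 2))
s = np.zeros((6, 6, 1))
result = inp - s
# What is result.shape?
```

(3, 6, 6, 2)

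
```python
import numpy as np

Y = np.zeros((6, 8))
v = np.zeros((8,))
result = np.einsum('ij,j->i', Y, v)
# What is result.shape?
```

(6,)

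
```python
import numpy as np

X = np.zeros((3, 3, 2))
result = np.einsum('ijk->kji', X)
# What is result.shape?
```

(2, 3, 3)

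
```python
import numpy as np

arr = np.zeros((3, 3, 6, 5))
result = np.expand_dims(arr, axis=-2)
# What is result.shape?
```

(3, 3, 6, 1, 5)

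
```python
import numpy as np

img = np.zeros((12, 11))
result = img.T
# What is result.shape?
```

(11, 12)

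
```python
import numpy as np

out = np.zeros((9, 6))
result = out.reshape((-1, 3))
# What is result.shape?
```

(18, 3)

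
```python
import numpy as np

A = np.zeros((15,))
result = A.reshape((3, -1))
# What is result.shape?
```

(3, 5)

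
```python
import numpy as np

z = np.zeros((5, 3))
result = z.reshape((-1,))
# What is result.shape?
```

(15,)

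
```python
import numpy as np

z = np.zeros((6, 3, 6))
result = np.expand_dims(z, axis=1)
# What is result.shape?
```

(6, 1, 3, 6)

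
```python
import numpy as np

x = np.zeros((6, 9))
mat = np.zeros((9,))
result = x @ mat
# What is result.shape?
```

(6,)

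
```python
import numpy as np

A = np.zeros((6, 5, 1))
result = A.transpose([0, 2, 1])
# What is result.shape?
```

(6, 1, 5)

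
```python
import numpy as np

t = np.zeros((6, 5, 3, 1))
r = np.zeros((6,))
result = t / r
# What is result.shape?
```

(6, 5, 3, 6)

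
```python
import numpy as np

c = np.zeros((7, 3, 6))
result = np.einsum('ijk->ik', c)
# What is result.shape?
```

(7, 6)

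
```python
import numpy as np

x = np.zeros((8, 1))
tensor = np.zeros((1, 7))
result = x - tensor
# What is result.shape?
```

(8, 7)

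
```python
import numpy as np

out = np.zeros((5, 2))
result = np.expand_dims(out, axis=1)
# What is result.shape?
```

(5, 1, 2)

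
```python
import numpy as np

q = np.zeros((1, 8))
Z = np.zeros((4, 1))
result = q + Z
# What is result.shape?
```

(4, 8)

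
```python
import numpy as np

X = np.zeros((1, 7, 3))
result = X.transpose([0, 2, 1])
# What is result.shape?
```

(1, 3, 7)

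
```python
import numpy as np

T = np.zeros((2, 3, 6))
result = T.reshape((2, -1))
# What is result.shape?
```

(2, 18)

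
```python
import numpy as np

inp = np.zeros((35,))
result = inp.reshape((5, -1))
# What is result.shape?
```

(5, 7)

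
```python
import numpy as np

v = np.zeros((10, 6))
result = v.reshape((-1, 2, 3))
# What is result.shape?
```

(10, 2, 3)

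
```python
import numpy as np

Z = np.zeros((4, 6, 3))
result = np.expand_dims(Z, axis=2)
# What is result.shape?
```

(4, 6, 1, 3)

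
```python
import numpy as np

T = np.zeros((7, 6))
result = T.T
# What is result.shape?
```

(6, 7)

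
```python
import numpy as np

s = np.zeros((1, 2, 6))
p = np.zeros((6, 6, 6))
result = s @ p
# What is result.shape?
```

(6, 2, 6)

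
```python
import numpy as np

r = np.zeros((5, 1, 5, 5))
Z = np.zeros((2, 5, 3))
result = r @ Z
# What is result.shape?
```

(5, 2, 5, 3)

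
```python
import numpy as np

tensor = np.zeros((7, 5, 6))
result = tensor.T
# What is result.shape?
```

(6, 5, 7)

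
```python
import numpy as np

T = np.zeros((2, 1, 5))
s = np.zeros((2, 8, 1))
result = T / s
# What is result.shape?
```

(2, 8, 5)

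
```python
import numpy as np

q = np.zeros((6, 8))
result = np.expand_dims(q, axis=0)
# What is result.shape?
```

(1, 6, 8)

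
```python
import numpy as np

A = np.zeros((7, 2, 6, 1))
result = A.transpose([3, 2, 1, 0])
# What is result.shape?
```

(1, 6, 2, 7)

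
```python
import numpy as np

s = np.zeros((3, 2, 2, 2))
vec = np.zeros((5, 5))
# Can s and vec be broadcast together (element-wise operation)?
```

No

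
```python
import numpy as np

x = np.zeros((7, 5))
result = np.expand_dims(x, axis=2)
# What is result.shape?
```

(7, 5, 1)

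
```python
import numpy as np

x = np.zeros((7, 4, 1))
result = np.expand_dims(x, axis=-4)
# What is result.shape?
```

(1, 7, 4, 1)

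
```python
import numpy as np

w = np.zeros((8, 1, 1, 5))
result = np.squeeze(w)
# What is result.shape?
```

(8, 5)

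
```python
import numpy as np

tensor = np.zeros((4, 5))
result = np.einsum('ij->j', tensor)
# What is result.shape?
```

(5,)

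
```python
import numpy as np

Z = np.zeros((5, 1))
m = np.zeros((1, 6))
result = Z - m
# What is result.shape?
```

(5, 6)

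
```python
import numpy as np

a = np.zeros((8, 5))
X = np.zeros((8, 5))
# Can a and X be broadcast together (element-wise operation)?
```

Yes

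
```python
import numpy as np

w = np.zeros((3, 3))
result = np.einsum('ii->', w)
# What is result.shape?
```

()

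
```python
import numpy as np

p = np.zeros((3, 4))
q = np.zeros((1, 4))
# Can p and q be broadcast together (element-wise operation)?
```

Yes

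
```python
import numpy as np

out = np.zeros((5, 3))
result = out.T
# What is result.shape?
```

(3, 5)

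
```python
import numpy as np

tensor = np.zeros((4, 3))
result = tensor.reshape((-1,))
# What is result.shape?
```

(12,)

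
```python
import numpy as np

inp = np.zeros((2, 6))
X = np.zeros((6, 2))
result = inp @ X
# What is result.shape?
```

(2, 2)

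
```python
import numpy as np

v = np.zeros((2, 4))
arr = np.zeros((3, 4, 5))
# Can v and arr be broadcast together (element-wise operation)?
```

No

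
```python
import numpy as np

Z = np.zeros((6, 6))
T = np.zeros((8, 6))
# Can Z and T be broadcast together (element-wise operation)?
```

No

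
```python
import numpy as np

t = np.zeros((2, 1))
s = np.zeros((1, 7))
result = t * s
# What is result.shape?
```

(2, 7)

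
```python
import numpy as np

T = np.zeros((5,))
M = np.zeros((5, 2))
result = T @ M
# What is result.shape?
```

(2,)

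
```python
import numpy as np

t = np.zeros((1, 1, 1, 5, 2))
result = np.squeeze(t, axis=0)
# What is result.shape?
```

(1, 1, 5, 2)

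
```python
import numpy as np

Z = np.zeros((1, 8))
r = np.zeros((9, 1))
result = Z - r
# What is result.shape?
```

(9, 8)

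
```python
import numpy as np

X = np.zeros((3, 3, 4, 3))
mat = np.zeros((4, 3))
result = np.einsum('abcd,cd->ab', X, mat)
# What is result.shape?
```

(3, 3)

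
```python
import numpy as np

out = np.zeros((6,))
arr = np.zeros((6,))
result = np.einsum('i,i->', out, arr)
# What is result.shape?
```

()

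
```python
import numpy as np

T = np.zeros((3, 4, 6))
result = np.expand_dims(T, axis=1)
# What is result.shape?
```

(3, 1, 4, 6)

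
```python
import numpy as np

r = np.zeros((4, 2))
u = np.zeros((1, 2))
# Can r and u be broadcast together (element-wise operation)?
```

Yes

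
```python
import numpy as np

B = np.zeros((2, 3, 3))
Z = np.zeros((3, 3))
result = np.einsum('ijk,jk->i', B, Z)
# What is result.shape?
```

(2,)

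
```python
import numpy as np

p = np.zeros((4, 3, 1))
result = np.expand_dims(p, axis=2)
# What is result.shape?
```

(4, 3, 1, 1)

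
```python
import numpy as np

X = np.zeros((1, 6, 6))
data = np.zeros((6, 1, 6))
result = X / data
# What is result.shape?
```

(6, 6, 6)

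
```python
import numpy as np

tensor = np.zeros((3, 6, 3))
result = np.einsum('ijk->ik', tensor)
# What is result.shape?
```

(3, 3)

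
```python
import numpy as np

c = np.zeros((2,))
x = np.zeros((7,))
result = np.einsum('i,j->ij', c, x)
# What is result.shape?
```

(2, 7)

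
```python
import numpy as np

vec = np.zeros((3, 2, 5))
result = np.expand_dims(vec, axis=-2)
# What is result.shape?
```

(3, 2, 1, 5)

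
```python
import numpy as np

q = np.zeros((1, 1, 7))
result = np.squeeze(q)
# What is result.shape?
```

(7,)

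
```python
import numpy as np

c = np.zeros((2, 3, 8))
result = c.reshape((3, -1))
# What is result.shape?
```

(3, 16)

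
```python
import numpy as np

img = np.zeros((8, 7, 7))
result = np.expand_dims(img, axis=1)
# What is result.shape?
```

(8, 1, 7, 7)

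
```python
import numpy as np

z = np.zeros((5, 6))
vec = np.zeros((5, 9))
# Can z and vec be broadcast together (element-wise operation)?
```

No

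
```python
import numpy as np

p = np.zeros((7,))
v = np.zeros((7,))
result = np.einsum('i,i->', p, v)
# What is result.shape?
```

()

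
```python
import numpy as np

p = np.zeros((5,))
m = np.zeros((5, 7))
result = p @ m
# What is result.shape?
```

(7,)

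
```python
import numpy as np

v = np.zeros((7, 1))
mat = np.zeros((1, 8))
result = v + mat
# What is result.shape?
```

(7, 8)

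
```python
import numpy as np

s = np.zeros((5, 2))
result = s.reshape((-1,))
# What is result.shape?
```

(10,)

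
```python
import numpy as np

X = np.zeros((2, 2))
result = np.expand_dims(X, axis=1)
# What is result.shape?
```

(2, 1, 2)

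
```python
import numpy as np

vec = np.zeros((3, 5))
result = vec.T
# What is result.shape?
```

(5, 3)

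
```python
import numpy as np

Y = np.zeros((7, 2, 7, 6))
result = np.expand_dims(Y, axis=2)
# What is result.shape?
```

(7, 2, 1, 7, 6)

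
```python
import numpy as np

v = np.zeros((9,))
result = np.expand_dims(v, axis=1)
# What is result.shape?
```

(9, 1)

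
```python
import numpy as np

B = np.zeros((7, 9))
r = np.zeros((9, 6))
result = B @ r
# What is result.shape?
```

(7, 6)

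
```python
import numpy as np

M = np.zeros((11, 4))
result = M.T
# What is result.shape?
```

(4, 11)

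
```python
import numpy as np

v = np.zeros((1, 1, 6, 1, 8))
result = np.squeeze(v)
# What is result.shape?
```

(6, 8)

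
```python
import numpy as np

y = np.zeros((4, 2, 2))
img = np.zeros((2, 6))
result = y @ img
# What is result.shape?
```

(4, 2, 6)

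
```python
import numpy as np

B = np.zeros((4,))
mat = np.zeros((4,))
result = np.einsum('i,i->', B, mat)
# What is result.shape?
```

()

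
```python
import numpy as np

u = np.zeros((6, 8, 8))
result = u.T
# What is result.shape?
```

(8, 8, 6)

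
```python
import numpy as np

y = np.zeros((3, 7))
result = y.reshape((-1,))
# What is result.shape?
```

(21,)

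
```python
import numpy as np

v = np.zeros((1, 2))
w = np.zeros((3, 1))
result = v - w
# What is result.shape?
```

(3, 2)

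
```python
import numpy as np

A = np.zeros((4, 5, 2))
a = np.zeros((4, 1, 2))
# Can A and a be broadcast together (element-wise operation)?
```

Yes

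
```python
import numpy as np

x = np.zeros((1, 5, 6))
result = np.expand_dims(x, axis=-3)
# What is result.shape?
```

(1, 1, 5, 6)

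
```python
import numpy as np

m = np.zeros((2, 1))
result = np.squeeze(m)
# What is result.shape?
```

(2,)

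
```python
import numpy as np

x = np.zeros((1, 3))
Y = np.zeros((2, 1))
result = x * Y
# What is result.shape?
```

(2, 3)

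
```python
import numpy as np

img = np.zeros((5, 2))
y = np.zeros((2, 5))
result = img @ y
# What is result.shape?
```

(5, 5)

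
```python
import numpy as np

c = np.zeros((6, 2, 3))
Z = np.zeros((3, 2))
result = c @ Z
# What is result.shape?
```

(6, 2, 2)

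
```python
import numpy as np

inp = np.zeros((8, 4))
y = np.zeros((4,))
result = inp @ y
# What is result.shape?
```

(8,)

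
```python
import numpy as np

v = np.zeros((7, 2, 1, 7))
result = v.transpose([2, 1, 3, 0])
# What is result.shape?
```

(1, 2, 7, 7)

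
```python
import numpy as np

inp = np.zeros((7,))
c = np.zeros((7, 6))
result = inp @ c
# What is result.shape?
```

(6,)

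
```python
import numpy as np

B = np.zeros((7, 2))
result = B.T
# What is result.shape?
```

(2, 7)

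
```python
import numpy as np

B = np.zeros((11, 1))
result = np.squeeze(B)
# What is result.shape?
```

(11,)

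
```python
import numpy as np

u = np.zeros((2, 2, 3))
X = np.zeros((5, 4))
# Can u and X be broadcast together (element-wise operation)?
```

No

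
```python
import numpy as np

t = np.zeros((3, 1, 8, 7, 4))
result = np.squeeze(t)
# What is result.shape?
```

(3, 8, 7, 4)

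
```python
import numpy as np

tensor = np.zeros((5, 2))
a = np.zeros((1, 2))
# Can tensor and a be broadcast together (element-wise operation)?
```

Yes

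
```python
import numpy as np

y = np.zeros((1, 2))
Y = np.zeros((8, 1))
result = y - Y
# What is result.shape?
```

(8, 2)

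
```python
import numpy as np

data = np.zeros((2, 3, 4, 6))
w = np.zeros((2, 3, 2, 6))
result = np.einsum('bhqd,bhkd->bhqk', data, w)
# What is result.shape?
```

(2, 3, 4, 2)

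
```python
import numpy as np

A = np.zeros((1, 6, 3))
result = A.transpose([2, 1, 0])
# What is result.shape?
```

(3, 6, 1)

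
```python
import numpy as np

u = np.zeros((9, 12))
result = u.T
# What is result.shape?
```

(12, 9)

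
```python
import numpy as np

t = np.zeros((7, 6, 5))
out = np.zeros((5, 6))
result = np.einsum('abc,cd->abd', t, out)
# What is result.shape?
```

(7, 6, 6)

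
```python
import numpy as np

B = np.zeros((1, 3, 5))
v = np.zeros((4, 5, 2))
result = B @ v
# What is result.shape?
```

(4, 3, 2)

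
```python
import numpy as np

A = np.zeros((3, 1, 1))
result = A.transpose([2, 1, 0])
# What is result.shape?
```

(1, 1, 3)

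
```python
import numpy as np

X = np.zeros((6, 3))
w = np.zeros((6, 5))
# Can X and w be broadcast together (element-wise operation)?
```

No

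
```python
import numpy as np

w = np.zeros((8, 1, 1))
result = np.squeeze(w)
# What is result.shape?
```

(8,)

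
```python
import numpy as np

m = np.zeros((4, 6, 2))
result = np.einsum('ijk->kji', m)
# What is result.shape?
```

(2, 6, 4)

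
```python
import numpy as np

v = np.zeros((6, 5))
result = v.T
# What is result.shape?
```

(5, 6)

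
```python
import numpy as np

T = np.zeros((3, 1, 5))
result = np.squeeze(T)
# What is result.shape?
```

(3, 5)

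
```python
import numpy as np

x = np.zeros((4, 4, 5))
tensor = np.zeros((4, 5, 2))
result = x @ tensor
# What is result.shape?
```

(4, 4, 2)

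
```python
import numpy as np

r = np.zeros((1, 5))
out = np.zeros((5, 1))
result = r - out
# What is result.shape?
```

(5, 5)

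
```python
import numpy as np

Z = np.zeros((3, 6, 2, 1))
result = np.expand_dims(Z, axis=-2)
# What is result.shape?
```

(3, 6, 2, 1, 1)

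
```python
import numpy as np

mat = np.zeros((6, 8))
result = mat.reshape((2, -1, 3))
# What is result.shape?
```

(2, 8, 3)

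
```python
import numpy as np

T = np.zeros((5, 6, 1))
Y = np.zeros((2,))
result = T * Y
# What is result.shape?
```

(5, 6, 2)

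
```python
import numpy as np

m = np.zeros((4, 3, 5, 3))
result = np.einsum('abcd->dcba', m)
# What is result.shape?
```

(3, 5, 3, 4)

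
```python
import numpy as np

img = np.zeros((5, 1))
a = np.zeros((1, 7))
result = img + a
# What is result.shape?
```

(5, 7)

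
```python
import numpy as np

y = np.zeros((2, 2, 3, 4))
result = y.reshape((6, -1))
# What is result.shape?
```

(6, 8)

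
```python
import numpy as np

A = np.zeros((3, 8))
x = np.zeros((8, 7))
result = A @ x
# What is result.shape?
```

(3, 7)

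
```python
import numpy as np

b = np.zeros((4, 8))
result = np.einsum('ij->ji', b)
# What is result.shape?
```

(8, 4)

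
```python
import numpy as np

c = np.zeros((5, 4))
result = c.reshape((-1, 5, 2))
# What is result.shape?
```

(2, 5, 2)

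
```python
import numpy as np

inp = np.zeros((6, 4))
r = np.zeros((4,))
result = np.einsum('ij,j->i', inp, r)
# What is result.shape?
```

(6,)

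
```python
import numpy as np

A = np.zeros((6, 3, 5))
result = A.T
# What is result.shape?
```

(5, 3, 6)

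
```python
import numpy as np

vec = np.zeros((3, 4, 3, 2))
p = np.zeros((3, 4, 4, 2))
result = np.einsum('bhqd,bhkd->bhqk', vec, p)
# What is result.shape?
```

(3, 4, 3, 4)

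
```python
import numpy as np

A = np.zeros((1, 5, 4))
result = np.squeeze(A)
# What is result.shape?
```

(5, 4)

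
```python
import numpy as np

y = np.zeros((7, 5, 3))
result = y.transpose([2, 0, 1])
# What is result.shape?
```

(3, 7, 5)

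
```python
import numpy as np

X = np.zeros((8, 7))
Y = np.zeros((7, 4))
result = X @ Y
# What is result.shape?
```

(8, 4)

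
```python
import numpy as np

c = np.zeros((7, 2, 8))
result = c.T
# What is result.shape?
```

(8, 2, 7)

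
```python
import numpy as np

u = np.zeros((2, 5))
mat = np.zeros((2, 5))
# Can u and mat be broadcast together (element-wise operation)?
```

Yes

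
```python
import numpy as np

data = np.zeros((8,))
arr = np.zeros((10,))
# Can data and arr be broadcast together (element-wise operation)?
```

No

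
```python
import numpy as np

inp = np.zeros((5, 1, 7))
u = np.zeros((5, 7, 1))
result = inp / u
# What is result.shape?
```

(5, 7, 7)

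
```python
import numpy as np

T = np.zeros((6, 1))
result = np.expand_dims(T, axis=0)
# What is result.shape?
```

(1, 6, 1)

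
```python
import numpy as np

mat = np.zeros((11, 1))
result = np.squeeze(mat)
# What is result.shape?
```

(11,)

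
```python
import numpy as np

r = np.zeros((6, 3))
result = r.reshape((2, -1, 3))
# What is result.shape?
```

(2, 3, 3)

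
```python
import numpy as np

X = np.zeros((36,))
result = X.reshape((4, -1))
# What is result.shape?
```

(4, 9)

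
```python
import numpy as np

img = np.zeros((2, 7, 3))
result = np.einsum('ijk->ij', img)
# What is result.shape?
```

(2, 7)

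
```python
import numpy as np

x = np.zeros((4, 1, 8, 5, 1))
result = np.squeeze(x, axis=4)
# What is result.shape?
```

(4, 1, 8, 5)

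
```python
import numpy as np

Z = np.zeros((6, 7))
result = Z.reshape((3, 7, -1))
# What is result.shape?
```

(3, 7, 2)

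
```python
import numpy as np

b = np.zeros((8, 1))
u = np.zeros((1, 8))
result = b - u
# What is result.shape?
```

(8, 8)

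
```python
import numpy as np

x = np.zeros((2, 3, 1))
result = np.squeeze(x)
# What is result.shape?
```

(2, 3)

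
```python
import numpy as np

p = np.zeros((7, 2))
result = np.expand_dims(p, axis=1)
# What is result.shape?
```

(7, 1, 2)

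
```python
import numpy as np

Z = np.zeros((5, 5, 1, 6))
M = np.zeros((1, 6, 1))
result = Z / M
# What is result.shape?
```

(5, 5, 6, 6)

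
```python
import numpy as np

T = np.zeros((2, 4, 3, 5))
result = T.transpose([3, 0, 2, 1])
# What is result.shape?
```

(5, 2, 3, 4)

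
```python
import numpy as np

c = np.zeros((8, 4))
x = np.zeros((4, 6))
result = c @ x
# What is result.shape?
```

(8, 6)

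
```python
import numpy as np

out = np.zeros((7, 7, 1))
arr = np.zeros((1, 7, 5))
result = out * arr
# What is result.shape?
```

(7, 7, 5)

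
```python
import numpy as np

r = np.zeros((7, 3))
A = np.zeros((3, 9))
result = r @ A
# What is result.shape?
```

(7, 9)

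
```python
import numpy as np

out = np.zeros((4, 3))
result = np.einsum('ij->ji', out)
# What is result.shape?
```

(3, 4)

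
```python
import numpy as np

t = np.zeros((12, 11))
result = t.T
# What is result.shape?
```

(11, 12)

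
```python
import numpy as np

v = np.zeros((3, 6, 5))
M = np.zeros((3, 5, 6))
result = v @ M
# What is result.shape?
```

(3, 6, 6)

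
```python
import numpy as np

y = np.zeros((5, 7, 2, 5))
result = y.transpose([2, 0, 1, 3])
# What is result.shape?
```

(2, 5, 7, 5)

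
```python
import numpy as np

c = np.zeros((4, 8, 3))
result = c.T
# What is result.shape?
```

(3, 8, 4)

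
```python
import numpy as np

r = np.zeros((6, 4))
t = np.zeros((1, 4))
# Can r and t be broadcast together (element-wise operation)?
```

Yes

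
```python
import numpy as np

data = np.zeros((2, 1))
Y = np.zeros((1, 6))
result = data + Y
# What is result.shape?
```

(2, 6)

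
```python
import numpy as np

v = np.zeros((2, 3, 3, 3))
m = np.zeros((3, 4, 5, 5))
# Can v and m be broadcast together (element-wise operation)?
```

No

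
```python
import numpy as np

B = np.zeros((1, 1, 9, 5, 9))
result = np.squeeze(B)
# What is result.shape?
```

(9, 5, 9)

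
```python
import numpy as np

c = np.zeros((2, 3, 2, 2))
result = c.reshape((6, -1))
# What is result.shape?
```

(6, 4)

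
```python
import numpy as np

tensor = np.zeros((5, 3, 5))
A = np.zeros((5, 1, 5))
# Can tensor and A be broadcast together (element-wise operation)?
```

Yes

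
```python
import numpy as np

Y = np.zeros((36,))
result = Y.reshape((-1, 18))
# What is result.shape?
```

(2, 18)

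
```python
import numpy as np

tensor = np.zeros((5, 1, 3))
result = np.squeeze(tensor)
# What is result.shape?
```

(5, 3)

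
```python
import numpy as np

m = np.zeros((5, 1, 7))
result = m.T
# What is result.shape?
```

(7, 1, 5)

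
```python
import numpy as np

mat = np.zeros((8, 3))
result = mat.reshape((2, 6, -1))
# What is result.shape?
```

(2, 6, 2)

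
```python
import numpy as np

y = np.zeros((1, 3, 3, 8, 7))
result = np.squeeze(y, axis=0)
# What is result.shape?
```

(3, 3, 8, 7)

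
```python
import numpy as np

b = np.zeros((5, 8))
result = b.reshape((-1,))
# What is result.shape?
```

(40,)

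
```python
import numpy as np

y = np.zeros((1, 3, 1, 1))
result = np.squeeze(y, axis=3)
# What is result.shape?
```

(1, 3, 1)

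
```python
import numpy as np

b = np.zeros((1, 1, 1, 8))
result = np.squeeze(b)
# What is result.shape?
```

(8,)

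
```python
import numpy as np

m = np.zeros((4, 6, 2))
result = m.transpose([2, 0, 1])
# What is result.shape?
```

(2, 4, 6)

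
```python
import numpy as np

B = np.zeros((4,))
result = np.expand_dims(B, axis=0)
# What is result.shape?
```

(1, 4)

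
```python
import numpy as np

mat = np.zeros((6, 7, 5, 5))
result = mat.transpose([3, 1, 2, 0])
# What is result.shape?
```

(5, 7, 5, 6)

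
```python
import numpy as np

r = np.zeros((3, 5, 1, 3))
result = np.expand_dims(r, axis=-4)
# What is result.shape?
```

(3, 1, 5, 1, 3)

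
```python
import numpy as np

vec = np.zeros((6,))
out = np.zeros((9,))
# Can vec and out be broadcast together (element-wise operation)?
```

No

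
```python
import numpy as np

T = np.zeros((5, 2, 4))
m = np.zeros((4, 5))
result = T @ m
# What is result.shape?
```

(5, 2, 5)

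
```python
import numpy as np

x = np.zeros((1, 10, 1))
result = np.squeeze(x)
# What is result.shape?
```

(10,)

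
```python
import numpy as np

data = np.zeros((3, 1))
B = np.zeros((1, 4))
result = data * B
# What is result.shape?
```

(3, 4)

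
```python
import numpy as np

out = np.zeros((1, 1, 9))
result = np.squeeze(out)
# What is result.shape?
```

(9,)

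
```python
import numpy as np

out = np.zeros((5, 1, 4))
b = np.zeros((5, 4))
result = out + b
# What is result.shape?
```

(5, 5, 4)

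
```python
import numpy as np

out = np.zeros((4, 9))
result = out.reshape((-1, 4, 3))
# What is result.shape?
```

(3, 4, 3)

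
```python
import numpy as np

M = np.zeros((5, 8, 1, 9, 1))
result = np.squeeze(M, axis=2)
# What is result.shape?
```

(5, 8, 9, 1)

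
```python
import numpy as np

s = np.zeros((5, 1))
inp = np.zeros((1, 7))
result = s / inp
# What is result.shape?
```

(5, 7)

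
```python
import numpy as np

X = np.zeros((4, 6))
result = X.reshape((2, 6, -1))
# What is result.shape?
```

(2, 6, 2)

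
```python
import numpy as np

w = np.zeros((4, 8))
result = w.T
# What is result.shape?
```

(8, 4)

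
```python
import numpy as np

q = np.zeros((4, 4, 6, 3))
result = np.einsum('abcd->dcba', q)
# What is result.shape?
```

(3, 6, 4, 4)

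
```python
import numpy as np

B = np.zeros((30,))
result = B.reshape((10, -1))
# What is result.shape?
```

(10, 3)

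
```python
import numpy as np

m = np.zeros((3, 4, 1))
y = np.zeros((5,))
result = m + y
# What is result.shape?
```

(3, 4, 5)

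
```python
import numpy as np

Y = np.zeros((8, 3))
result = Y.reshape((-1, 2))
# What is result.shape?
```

(12, 2)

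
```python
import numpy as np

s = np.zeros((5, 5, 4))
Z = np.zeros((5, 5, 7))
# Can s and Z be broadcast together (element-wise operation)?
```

No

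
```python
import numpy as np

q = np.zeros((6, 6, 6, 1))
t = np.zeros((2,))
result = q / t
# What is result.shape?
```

(6, 6, 6, 2)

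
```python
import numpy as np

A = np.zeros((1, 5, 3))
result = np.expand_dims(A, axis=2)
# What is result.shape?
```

(1, 5, 1, 3)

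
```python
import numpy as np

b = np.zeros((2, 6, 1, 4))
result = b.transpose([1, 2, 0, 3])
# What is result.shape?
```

(6, 1, 2, 4)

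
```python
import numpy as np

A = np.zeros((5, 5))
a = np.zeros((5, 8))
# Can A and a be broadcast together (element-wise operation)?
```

No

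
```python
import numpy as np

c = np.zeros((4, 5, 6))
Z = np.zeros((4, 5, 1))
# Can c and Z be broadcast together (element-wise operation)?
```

Yes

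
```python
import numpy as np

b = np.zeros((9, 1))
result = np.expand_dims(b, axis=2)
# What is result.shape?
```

(9, 1, 1)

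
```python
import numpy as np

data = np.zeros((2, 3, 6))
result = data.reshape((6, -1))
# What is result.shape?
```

(6, 6)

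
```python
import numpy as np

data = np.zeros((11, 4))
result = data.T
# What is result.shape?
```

(4, 11)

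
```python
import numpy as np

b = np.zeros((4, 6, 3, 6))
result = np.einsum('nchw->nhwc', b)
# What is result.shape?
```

(4, 3, 6, 6)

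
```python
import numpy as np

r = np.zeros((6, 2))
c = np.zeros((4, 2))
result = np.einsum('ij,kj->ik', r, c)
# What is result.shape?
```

(6, 4)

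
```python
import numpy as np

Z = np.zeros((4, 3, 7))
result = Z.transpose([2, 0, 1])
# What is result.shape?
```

(7, 4, 3)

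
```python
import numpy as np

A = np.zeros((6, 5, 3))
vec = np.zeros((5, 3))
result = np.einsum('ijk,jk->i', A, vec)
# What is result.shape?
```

(6,)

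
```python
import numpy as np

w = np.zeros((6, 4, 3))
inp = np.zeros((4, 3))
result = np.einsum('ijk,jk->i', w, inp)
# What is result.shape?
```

(6,)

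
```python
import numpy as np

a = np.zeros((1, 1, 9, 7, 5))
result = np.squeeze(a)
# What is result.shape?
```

(9, 7, 5)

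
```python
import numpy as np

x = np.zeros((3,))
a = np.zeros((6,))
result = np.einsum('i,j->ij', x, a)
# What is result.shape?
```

(3, 6)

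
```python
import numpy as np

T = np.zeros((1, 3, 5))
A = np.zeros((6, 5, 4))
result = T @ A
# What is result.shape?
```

(6, 3, 4)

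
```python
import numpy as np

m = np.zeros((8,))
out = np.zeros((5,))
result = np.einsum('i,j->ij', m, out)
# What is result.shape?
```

(8, 5)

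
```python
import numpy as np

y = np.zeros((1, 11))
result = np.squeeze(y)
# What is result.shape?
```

(11,)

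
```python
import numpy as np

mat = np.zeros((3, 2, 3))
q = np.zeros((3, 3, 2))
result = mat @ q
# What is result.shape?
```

(3, 2, 2)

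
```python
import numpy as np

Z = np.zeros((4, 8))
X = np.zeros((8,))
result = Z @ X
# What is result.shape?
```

(4,)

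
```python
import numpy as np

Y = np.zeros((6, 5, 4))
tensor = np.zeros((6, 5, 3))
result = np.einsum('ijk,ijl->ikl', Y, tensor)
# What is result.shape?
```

(6, 4, 3)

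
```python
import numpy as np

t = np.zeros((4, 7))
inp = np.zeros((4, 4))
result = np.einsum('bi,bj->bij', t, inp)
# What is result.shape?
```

(4, 7, 4)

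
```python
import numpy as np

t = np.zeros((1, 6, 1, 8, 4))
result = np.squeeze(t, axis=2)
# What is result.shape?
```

(1, 6, 8, 4)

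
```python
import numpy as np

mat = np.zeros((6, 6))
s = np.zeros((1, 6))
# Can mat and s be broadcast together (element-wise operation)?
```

Yes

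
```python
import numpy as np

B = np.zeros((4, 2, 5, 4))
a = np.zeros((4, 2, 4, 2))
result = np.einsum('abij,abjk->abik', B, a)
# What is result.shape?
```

(4, 2, 5, 2)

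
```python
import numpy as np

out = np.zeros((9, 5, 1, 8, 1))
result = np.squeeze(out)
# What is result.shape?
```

(9, 5, 8)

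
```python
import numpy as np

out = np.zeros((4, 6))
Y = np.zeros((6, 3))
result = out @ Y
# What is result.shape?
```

(4, 3)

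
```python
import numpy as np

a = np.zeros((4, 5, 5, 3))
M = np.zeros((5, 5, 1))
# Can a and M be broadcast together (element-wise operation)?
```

Yes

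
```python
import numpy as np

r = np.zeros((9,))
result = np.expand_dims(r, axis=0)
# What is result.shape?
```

(1, 9)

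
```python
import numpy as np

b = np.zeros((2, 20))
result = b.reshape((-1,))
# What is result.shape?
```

(40,)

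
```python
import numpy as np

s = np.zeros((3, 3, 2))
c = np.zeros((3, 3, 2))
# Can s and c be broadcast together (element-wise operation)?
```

Yes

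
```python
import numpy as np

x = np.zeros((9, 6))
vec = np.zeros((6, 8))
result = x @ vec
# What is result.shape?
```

(9, 8)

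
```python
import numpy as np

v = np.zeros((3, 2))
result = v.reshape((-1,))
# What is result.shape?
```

(6,)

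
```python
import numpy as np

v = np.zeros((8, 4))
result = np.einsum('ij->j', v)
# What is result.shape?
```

(4,)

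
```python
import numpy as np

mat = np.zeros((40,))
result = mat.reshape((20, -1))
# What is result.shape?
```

(20, 2)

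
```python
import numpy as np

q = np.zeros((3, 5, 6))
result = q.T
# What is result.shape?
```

(6, 5, 3)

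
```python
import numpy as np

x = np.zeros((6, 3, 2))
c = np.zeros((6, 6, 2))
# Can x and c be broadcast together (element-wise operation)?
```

No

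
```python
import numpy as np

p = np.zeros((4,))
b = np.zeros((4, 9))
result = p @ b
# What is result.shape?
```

(9,)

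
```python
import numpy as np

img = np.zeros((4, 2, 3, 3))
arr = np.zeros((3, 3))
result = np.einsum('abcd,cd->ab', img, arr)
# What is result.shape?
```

(4, 2)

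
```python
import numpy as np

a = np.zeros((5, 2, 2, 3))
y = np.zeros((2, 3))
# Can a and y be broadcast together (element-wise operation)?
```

Yes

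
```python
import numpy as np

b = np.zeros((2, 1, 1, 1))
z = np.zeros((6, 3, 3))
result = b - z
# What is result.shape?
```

(2, 6, 3, 3)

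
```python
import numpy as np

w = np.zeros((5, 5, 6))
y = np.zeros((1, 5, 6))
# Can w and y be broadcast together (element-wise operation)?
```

Yes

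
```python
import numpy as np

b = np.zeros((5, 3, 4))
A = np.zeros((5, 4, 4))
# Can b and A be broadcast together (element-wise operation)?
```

No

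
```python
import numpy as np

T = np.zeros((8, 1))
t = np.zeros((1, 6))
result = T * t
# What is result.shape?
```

(8, 6)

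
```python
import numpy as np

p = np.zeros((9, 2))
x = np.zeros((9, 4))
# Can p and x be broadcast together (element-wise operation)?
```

No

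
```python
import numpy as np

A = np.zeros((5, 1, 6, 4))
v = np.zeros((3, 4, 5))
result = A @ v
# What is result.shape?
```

(5, 3, 6, 5)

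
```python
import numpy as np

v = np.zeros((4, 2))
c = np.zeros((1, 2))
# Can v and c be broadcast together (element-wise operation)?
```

Yes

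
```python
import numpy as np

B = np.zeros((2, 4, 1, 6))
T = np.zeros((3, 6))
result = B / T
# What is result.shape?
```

(2, 4, 3, 6)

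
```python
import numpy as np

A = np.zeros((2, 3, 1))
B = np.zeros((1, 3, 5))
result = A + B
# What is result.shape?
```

(2, 3, 5)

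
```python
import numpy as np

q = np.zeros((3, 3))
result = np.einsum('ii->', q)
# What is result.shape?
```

()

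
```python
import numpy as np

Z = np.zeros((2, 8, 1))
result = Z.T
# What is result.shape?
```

(1, 8, 2)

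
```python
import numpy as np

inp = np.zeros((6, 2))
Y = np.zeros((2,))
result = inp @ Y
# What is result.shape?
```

(6,)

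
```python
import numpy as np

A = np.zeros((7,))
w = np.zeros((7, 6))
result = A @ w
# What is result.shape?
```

(6,)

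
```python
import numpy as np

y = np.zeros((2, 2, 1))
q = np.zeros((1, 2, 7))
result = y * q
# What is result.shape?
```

(2, 2, 7)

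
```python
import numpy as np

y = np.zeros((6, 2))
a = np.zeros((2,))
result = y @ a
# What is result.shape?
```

(6,)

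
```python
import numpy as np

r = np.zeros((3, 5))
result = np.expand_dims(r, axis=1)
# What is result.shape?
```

(3, 1, 5)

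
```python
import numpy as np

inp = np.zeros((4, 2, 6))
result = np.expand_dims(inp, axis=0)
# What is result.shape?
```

(1, 4, 2, 6)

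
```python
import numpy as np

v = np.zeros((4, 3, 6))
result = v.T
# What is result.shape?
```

(6, 3, 4)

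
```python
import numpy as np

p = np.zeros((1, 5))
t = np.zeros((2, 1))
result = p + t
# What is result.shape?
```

(2, 5)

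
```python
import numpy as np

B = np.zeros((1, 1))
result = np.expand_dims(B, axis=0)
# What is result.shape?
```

(1, 1, 1)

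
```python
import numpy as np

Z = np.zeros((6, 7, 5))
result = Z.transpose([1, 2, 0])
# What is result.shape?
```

(7, 5, 6)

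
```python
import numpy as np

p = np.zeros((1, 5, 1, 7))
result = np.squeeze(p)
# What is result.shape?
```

(5, 7)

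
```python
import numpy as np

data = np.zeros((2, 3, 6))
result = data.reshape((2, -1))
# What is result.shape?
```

(2, 18)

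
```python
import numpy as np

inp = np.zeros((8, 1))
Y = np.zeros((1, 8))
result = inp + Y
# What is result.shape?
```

(8, 8)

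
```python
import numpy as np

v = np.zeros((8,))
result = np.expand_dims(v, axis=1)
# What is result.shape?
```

(8, 1)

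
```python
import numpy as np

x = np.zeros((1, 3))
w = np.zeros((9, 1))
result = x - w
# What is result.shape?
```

(9, 3)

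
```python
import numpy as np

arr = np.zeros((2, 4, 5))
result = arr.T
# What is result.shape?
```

(5, 4, 2)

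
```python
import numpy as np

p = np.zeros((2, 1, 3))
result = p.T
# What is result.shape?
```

(3, 1, 2)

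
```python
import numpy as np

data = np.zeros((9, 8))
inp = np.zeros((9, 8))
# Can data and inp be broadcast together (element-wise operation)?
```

Yes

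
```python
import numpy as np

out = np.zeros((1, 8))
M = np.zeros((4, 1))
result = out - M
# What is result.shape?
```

(4, 8)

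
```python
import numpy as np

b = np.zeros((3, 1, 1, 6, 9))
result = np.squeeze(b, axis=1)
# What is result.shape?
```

(3, 1, 6, 9)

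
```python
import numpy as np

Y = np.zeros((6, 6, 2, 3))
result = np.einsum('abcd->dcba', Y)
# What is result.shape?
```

(3, 2, 6, 6)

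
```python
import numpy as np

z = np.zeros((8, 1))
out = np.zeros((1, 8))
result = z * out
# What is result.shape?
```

(8, 8)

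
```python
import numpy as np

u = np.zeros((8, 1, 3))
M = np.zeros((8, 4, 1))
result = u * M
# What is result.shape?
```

(8, 4, 3)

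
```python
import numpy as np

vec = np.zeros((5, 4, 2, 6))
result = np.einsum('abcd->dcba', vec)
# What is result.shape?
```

(6, 2, 4, 5)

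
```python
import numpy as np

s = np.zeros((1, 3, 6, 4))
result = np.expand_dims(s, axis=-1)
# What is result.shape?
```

(1, 3, 6, 4, 1)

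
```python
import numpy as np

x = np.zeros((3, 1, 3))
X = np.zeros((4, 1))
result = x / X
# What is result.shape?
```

(3, 4, 3)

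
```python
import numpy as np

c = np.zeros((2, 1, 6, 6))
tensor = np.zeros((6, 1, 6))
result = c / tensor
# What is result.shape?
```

(2, 6, 6, 6)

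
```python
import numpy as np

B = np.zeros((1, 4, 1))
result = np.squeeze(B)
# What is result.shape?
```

(4,)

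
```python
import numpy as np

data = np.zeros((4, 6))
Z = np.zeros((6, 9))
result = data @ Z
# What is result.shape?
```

(4, 9)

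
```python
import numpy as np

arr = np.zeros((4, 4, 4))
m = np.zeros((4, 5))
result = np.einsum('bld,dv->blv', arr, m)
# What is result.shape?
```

(4, 4, 5)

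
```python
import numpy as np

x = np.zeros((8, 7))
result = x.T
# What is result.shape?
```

(7, 8)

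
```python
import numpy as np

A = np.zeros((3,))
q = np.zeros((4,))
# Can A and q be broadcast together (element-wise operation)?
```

No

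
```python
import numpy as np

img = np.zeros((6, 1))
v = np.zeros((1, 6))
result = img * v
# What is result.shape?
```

(6, 6)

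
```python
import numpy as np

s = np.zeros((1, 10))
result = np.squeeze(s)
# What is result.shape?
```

(10,)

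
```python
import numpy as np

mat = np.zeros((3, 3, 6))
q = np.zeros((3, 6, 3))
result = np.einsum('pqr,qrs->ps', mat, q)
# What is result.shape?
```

(3, 3)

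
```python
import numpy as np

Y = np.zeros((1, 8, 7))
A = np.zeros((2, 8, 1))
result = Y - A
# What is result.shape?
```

(2, 8, 7)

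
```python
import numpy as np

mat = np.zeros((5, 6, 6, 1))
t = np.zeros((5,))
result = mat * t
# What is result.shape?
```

(5, 6, 6, 5)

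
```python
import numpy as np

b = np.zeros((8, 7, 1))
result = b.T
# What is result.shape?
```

(1, 7, 8)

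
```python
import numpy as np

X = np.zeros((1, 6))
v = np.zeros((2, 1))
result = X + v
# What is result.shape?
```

(2, 6)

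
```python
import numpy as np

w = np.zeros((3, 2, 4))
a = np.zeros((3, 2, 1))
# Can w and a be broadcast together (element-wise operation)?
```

Yes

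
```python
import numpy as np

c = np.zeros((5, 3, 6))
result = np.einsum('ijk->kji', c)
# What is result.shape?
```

(6, 3, 5)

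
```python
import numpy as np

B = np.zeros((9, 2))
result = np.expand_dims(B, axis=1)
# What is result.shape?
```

(9, 1, 2)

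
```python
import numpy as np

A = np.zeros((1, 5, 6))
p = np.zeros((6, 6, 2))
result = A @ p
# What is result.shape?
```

(6, 5, 2)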